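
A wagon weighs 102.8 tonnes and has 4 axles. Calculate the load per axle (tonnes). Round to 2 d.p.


Load per axle = total weight / number of axles
Load = 102.8 / 4
Load = 25.70 tonnes

25.70


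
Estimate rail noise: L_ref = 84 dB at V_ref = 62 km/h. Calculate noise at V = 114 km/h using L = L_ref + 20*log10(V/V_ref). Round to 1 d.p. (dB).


V/V_ref = 114 / 62 = 1.83871
log10(1.83871) = 0.264513
20 * 0.264513 = 5.2903
L = 84 + 5.2903 = 89.3 dB

89.3


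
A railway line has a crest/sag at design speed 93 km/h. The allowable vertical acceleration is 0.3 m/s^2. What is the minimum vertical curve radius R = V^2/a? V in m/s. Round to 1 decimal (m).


Convert speed: V = 93 / 3.6 = 25.8333 m/s
V^2 = 667.3611 m^2/s^2
R_v = 667.3611 / 0.3
R_v = 2224.5 m

2224.5


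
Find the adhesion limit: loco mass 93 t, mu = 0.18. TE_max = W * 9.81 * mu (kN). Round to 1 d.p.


TE_max = W * g * mu
TE_max = 93 * 9.81 * 0.18
TE_max = 912.33 * 0.18
TE_max = 164.2 kN

164.2


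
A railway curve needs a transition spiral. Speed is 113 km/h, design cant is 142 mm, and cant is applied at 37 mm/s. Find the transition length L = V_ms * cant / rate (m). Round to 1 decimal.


Convert speed: V = 113 / 3.6 = 31.3889 m/s
L = 31.3889 * 142 / 37
L = 4457.2222 / 37
L = 120.5 m

120.5


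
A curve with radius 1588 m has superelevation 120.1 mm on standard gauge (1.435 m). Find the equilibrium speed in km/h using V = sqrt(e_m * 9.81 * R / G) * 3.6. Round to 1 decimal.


Convert cant: e = 120.1 mm = 0.1201 m
V_ms = sqrt(0.1201 * 9.81 * 1588 / 1.435)
V_ms = sqrt(1303.798905) = 36.1082 m/s
V = 36.1082 * 3.6 = 130.0 km/h

130.0


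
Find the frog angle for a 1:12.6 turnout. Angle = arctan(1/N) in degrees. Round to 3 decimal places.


1/N = 1/12.6 = 0.079365
angle = arctan(0.079365) = 0.079199 rad
angle = 0.079199 * 180/pi = 4.538 degrees

4.538


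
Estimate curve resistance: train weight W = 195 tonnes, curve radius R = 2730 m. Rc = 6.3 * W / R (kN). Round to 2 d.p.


Rc = 6.3 * W / R
Rc = 6.3 * 195 / 2730
Rc = 1228.5 / 2730
Rc = 0.45 kN

0.45


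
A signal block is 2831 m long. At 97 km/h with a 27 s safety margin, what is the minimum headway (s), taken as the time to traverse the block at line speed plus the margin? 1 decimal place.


V = 97 / 3.6 = 26.9444 m/s
Block traversal time = 2831 / 26.9444 = 105.068 s
Headway = 105.068 + 27
Headway = 132.1 s

132.1


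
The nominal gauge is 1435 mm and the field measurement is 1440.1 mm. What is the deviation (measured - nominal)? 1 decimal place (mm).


Deviation = measured - nominal
Deviation = 1440.1 - 1435
Deviation = 5.1 mm

5.1


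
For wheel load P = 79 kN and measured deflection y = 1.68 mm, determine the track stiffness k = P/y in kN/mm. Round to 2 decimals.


Track stiffness k = P / y
k = 79 / 1.68
k = 47.02 kN/mm

47.02


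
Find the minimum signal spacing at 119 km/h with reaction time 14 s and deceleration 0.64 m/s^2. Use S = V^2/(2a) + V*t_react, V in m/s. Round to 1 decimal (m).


V = 119 / 3.6 = 33.0556 m/s
Braking distance = 33.0556^2 / (2*0.64) = 853.6482 m
Sighting distance = 33.0556 * 14 = 462.7778 m
S = 853.6482 + 462.7778 = 1316.4 m

1316.4


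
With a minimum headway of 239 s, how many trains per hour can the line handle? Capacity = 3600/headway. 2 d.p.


Capacity = 3600 / headway
Capacity = 3600 / 239
Capacity = 15.06 trains/hour

15.06


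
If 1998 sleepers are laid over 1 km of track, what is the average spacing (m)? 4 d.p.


Spacing = 1000 m / number of sleepers
Spacing = 1000 / 1998
Spacing = 0.5005 m

0.5005


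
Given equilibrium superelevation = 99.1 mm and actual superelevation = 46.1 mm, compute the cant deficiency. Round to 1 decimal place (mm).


Cant deficiency = equilibrium cant - actual cant
CD = 99.1 - 46.1
CD = 53.0 mm

53.0


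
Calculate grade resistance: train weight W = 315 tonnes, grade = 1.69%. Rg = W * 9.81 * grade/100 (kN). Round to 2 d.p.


Rg = W * 9.81 * grade / 100
Rg = 315 * 9.81 * 1.69 / 100
Rg = 3090.15 * 0.0169
Rg = 52.22 kN

52.22


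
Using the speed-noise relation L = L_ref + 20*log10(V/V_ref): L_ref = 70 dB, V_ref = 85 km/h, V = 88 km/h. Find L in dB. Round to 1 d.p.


V/V_ref = 88 / 85 = 1.035294
log10(1.035294) = 0.015064
20 * 0.015064 = 0.3013
L = 70 + 0.3013 = 70.3 dB

70.3


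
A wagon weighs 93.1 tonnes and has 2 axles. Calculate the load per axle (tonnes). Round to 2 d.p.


Load per axle = total weight / number of axles
Load = 93.1 / 2
Load = 46.55 tonnes

46.55


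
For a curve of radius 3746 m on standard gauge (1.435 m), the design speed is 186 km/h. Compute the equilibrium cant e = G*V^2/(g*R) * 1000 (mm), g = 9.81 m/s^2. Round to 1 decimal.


Convert speed: V = 186 / 3.6 = 51.6667 m/s
Apply formula: e = 1.435 * 51.6667^2 / (9.81 * 3746)
e = 1.435 * 2669.4444 / 36748.26
e = 0.10424 m = 104.2 mm

104.2


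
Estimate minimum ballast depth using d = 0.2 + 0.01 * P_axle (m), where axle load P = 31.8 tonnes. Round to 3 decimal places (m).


d = 0.2 + 0.01 * 31.8
d = 0.2 + 0.318
d = 0.518 m

0.518


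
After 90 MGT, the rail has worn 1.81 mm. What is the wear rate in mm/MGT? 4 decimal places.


Wear rate = total wear / cumulative tonnage
Rate = 1.81 / 90
Rate = 0.0201 mm/MGT

0.0201


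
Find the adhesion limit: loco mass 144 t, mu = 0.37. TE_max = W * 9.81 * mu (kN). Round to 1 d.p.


TE_max = W * g * mu
TE_max = 144 * 9.81 * 0.37
TE_max = 1412.64 * 0.37
TE_max = 522.7 kN

522.7


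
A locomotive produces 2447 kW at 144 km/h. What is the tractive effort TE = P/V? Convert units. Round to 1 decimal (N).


Convert: P = 2447 kW = 2447000 W
V = 144 / 3.6 = 40.0 m/s
TE = 2447000 / 40.0
TE = 61175.0 N

61175.0


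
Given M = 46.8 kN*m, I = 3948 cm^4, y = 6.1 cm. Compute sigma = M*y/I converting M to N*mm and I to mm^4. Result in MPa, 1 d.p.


Convert units:
M = 46.8 kN*m = 46800000 N*mm
y = 6.1 cm = 61 mm
I = 3948 cm^4 = 39480000 mm^4
sigma = 46800000 * 61 / 39480000
sigma = 72.3 MPa

72.3


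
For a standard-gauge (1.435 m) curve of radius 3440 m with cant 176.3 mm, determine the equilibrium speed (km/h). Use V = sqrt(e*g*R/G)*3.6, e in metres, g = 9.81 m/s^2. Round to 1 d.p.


Convert cant: e = 176.3 mm = 0.1763 m
V_ms = sqrt(0.1763 * 9.81 * 3440 / 1.435)
V_ms = sqrt(4145.986286) = 64.3893 m/s
V = 64.3893 * 3.6 = 231.8 km/h

231.8


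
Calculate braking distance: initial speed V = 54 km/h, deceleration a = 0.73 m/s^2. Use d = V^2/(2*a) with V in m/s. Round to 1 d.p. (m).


Convert speed: V = 54 / 3.6 = 15.0 m/s
V^2 = 225.0
d = 225.0 / (2 * 0.73)
d = 225.0 / 1.46
d = 154.1 m

154.1


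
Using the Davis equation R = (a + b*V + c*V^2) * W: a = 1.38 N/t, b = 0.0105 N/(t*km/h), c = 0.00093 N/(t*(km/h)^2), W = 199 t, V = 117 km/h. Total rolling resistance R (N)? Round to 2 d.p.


b*V = 0.0105 * 117 = 1.2285
c*V^2 = 0.00093 * 13689 = 12.73077
R_per_t = 1.38 + 1.2285 + 12.73077 = 15.33927 N/t
R_total = 15.33927 * 199 = 3052.51 N

3052.51


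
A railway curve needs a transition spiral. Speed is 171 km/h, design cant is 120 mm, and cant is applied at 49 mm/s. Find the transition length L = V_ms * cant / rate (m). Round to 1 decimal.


Convert speed: V = 171 / 3.6 = 47.5 m/s
L = 47.5 * 120 / 49
L = 5700.0 / 49
L = 116.3 m

116.3


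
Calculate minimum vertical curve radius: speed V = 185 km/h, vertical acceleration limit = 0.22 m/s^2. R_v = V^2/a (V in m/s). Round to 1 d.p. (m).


Convert speed: V = 185 / 3.6 = 51.3889 m/s
V^2 = 2640.8179 m^2/s^2
R_v = 2640.8179 / 0.22
R_v = 12003.7 m

12003.7


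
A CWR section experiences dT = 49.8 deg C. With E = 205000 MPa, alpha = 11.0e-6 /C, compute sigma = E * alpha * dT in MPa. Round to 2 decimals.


sigma = E * alpha * dT
sigma = 205000 * 11.0e-6 * 49.8
sigma = 2.255 * 49.8
sigma = 112.30 MPa

112.30


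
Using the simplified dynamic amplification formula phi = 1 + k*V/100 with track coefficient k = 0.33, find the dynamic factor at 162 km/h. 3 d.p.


phi = 1 + k * V / 100
phi = 1 + 0.33 * 162 / 100
phi = 1 + 0.5346
phi = 1.535

1.535


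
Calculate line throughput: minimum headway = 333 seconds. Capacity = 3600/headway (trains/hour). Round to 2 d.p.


Capacity = 3600 / headway
Capacity = 3600 / 333
Capacity = 10.81 trains/hour

10.81


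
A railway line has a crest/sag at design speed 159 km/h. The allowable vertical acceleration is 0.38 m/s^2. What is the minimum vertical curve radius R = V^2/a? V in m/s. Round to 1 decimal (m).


Convert speed: V = 159 / 3.6 = 44.1667 m/s
V^2 = 1950.6944 m^2/s^2
R_v = 1950.6944 / 0.38
R_v = 5133.4 m

5133.4


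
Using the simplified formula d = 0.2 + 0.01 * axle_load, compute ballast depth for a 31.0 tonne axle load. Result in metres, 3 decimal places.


d = 0.2 + 0.01 * 31.0
d = 0.2 + 0.31
d = 0.510 m

0.510


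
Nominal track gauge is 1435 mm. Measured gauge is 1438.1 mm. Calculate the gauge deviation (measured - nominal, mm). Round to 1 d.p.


Deviation = measured - nominal
Deviation = 1438.1 - 1435
Deviation = 3.1 mm

3.1


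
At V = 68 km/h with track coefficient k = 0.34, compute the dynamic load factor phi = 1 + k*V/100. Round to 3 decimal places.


phi = 1 + k * V / 100
phi = 1 + 0.34 * 68 / 100
phi = 1 + 0.2312
phi = 1.231

1.231


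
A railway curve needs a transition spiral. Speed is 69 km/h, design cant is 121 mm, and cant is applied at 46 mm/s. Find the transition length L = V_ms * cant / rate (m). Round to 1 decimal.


Convert speed: V = 69 / 3.6 = 19.1667 m/s
L = 19.1667 * 121 / 46
L = 2319.1667 / 46
L = 50.4 m

50.4


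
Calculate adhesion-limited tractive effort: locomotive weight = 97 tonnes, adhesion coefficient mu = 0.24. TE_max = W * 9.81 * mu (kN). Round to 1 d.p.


TE_max = W * g * mu
TE_max = 97 * 9.81 * 0.24
TE_max = 951.57 * 0.24
TE_max = 228.4 kN

228.4


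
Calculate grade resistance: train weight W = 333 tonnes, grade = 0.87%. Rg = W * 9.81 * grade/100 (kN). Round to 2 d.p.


Rg = W * 9.81 * grade / 100
Rg = 333 * 9.81 * 0.87 / 100
Rg = 3266.73 * 0.0087
Rg = 28.42 kN

28.42


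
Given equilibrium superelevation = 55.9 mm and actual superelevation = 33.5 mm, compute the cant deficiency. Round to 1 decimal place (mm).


Cant deficiency = equilibrium cant - actual cant
CD = 55.9 - 33.5
CD = 22.4 mm

22.4


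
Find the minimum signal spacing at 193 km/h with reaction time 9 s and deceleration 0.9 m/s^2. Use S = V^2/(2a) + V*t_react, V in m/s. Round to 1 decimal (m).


V = 193 / 3.6 = 53.6111 m/s
Braking distance = 53.6111^2 / (2*0.9) = 1596.7507 m
Sighting distance = 53.6111 * 9 = 482.5 m
S = 1596.7507 + 482.5 = 2079.3 m

2079.3


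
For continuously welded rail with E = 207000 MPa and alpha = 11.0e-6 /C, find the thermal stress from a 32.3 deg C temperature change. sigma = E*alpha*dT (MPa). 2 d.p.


sigma = E * alpha * dT
sigma = 207000 * 11.0e-6 * 32.3
sigma = 2.277 * 32.3
sigma = 73.55 MPa

73.55


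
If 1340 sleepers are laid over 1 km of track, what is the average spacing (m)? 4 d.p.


Spacing = 1000 m / number of sleepers
Spacing = 1000 / 1340
Spacing = 0.7463 m

0.7463


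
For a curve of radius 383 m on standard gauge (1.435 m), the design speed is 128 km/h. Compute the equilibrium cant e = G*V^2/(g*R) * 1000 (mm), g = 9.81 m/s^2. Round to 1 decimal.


Convert speed: V = 128 / 3.6 = 35.5556 m/s
Apply formula: e = 1.435 * 35.5556^2 / (9.81 * 383)
e = 1.435 * 1264.1975 / 3757.23
e = 0.482835 m = 482.8 mm

482.8


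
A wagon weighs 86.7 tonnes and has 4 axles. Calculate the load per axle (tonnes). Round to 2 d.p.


Load per axle = total weight / number of axles
Load = 86.7 / 4
Load = 21.68 tonnes

21.68


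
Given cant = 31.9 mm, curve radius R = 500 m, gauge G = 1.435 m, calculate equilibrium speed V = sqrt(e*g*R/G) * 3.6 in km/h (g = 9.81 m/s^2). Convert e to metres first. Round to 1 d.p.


Convert cant: e = 31.9 mm = 0.0319 m
V_ms = sqrt(0.0319 * 9.81 * 500 / 1.435)
V_ms = sqrt(109.037979) = 10.4421 m/s
V = 10.4421 * 3.6 = 37.6 km/h

37.6


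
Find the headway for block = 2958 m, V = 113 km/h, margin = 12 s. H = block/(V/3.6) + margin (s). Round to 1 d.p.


V = 113 / 3.6 = 31.3889 m/s
Block traversal time = 2958 / 31.3889 = 94.2372 s
Headway = 94.2372 + 12
Headway = 106.2 s

106.2


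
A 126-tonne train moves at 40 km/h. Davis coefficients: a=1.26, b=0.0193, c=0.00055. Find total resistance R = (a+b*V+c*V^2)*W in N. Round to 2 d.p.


b*V = 0.0193 * 40 = 0.772
c*V^2 = 0.00055 * 1600 = 0.88
R_per_t = 1.26 + 0.772 + 0.88 = 2.912 N/t
R_total = 2.912 * 126 = 366.91 N

366.91


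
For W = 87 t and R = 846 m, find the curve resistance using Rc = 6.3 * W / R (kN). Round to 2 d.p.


Rc = 6.3 * W / R
Rc = 6.3 * 87 / 846
Rc = 548.1 / 846
Rc = 0.65 kN

0.65


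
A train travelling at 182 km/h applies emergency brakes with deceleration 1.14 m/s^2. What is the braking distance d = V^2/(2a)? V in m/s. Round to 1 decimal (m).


Convert speed: V = 182 / 3.6 = 50.5556 m/s
V^2 = 2555.8642
d = 2555.8642 / (2 * 1.14)
d = 2555.8642 / 2.28
d = 1121.0 m

1121.0


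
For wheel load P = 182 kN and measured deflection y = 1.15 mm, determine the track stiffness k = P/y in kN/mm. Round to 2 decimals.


Track stiffness k = P / y
k = 182 / 1.15
k = 158.26 kN/mm

158.26


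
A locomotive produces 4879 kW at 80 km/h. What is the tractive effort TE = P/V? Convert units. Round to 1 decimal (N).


Convert: P = 4879 kW = 4879000 W
V = 80 / 3.6 = 22.2222 m/s
TE = 4879000 / 22.2222
TE = 219555.0 N

219555.0


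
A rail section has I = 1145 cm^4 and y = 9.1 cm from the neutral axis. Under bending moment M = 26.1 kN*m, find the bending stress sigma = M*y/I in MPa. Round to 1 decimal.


Convert units:
M = 26.1 kN*m = 26100000 N*mm
y = 9.1 cm = 91 mm
I = 1145 cm^4 = 11450000 mm^4
sigma = 26100000 * 91 / 11450000
sigma = 207.4 MPa

207.4


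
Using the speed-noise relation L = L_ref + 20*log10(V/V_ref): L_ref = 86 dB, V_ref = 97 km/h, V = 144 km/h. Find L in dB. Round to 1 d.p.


V/V_ref = 144 / 97 = 1.484536
log10(1.484536) = 0.171591
20 * 0.171591 = 3.4318
L = 86 + 3.4318 = 89.4 dB

89.4


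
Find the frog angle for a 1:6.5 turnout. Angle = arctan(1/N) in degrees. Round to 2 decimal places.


1/N = 1/6.5 = 0.153846
angle = arctan(0.153846) = 0.152649 rad
angle = 0.152649 * 180/pi = 8.75 degrees

8.75


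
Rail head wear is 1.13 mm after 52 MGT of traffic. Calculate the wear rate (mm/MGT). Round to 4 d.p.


Wear rate = total wear / cumulative tonnage
Rate = 1.13 / 52
Rate = 0.0217 mm/MGT

0.0217


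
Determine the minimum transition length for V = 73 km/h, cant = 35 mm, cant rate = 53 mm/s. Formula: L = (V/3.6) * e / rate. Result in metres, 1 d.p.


Convert speed: V = 73 / 3.6 = 20.2778 m/s
L = 20.2778 * 35 / 53
L = 709.7222 / 53
L = 13.4 m

13.4


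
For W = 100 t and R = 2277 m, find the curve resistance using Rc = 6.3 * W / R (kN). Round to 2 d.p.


Rc = 6.3 * W / R
Rc = 6.3 * 100 / 2277
Rc = 630.0 / 2277
Rc = 0.28 kN

0.28


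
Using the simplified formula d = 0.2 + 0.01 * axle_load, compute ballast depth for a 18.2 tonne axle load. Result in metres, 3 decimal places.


d = 0.2 + 0.01 * 18.2
d = 0.2 + 0.182
d = 0.382 m

0.382


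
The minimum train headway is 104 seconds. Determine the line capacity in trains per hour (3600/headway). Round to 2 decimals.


Capacity = 3600 / headway
Capacity = 3600 / 104
Capacity = 34.62 trains/hour

34.62


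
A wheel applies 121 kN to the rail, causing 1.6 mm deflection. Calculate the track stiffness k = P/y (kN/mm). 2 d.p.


Track stiffness k = P / y
k = 121 / 1.6
k = 75.63 kN/mm

75.63


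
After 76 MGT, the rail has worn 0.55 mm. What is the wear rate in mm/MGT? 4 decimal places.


Wear rate = total wear / cumulative tonnage
Rate = 0.55 / 76
Rate = 0.0072 mm/MGT

0.0072


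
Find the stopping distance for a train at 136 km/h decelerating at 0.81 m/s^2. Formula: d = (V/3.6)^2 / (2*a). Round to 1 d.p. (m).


Convert speed: V = 136 / 3.6 = 37.7778 m/s
V^2 = 1427.1605
d = 1427.1605 / (2 * 0.81)
d = 1427.1605 / 1.62
d = 881.0 m

881.0


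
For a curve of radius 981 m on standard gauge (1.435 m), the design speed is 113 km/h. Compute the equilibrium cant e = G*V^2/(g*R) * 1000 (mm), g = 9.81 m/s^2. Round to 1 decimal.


Convert speed: V = 113 / 3.6 = 31.3889 m/s
Apply formula: e = 1.435 * 31.3889^2 / (9.81 * 981)
e = 1.435 * 985.2623 / 9623.61
e = 0.146915 m = 146.9 mm

146.9


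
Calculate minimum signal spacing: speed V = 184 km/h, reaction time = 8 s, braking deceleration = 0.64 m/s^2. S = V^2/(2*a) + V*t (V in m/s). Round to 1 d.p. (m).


V = 184 / 3.6 = 51.1111 m/s
Braking distance = 51.1111^2 / (2*0.64) = 2040.8951 m
Sighting distance = 51.1111 * 8 = 408.8889 m
S = 2040.8951 + 408.8889 = 2449.8 m

2449.8


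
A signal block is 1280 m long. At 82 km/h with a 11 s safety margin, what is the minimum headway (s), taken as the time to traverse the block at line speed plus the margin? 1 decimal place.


V = 82 / 3.6 = 22.7778 m/s
Block traversal time = 1280 / 22.7778 = 56.1951 s
Headway = 56.1951 + 11
Headway = 67.2 s

67.2


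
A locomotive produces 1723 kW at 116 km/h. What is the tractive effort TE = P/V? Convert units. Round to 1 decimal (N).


Convert: P = 1723 kW = 1723000 W
V = 116 / 3.6 = 32.2222 m/s
TE = 1723000 / 32.2222
TE = 53472.4 N

53472.4


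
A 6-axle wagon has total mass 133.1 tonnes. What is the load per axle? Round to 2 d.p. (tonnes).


Load per axle = total weight / number of axles
Load = 133.1 / 6
Load = 22.18 tonnes

22.18


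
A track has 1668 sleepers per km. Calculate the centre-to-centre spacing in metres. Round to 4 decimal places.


Spacing = 1000 m / number of sleepers
Spacing = 1000 / 1668
Spacing = 0.5995 m

0.5995


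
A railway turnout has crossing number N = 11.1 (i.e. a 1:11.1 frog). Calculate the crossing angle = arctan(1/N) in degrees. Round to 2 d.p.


1/N = 1/11.1 = 0.09009
angle = arctan(0.09009) = 0.089848 rad
angle = 0.089848 * 180/pi = 5.15 degrees

5.15


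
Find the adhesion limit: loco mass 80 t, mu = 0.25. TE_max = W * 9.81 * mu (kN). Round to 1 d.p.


TE_max = W * g * mu
TE_max = 80 * 9.81 * 0.25
TE_max = 784.8 * 0.25
TE_max = 196.2 kN

196.2


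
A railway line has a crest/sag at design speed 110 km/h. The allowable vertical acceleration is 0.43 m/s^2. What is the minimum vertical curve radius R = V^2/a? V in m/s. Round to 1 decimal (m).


Convert speed: V = 110 / 3.6 = 30.5556 m/s
V^2 = 933.642 m^2/s^2
R_v = 933.642 / 0.43
R_v = 2171.3 m

2171.3


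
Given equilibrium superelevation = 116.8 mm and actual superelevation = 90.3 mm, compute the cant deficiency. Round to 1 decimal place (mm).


Cant deficiency = equilibrium cant - actual cant
CD = 116.8 - 90.3
CD = 26.5 mm

26.5


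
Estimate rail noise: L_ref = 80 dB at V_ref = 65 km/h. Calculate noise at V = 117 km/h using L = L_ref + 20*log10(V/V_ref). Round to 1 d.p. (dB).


V/V_ref = 117 / 65 = 1.8
log10(1.8) = 0.255273
20 * 0.255273 = 5.1055
L = 80 + 5.1055 = 85.1 dB

85.1


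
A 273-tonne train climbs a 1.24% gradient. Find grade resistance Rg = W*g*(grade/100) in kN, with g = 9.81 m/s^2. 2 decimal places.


Rg = W * 9.81 * grade / 100
Rg = 273 * 9.81 * 1.24 / 100
Rg = 2678.13 * 0.0124
Rg = 33.21 kN

33.21


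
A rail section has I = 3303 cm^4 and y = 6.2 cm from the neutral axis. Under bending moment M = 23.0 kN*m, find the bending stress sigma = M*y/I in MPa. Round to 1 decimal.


Convert units:
M = 23.0 kN*m = 23000000 N*mm
y = 6.2 cm = 62 mm
I = 3303 cm^4 = 33030000 mm^4
sigma = 23000000 * 62 / 33030000
sigma = 43.2 MPa

43.2


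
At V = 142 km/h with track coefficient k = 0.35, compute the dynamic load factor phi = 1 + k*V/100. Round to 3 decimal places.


phi = 1 + k * V / 100
phi = 1 + 0.35 * 142 / 100
phi = 1 + 0.497
phi = 1.497

1.497


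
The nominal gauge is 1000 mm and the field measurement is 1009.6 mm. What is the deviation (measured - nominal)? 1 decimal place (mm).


Deviation = measured - nominal
Deviation = 1009.6 - 1000
Deviation = 9.6 mm

9.6


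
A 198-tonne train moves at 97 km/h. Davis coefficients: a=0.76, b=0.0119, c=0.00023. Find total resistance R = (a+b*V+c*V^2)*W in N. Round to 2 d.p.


b*V = 0.0119 * 97 = 1.1543
c*V^2 = 0.00023 * 9409 = 2.16407
R_per_t = 0.76 + 1.1543 + 2.16407 = 4.07837 N/t
R_total = 4.07837 * 198 = 807.52 N

807.52


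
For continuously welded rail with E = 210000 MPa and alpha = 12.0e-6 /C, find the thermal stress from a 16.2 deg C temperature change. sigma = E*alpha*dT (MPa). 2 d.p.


sigma = E * alpha * dT
sigma = 210000 * 12.0e-6 * 16.2
sigma = 2.52 * 16.2
sigma = 40.82 MPa

40.82


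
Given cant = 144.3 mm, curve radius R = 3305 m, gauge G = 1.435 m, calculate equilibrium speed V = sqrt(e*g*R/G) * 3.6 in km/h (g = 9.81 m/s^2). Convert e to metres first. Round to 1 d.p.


Convert cant: e = 144.3 mm = 0.1443 m
V_ms = sqrt(0.1443 * 9.81 * 3305 / 1.435)
V_ms = sqrt(3260.28001) = 57.0989 m/s
V = 57.0989 * 3.6 = 205.6 km/h

205.6


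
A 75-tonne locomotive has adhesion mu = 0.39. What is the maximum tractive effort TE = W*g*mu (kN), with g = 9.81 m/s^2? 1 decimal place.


TE_max = W * g * mu
TE_max = 75 * 9.81 * 0.39
TE_max = 735.75 * 0.39
TE_max = 286.9 kN

286.9


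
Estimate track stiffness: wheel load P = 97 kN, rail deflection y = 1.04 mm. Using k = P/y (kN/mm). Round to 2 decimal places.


Track stiffness k = P / y
k = 97 / 1.04
k = 93.27 kN/mm

93.27


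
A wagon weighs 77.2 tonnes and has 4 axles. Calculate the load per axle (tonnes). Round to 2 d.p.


Load per axle = total weight / number of axles
Load = 77.2 / 4
Load = 19.30 tonnes

19.30


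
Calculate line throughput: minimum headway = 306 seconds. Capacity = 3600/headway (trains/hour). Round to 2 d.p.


Capacity = 3600 / headway
Capacity = 3600 / 306
Capacity = 11.76 trains/hour

11.76


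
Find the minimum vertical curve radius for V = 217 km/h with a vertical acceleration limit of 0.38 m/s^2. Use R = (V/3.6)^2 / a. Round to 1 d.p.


Convert speed: V = 217 / 3.6 = 60.2778 m/s
V^2 = 3633.4105 m^2/s^2
R_v = 3633.4105 / 0.38
R_v = 9561.6 m

9561.6


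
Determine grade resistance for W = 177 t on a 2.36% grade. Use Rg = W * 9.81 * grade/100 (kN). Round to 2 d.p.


Rg = W * 9.81 * grade / 100
Rg = 177 * 9.81 * 2.36 / 100
Rg = 1736.37 * 0.0236
Rg = 40.98 kN

40.98


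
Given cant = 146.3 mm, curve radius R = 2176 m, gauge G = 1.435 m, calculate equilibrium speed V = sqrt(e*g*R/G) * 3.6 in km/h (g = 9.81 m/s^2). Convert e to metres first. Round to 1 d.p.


Convert cant: e = 146.3 mm = 0.1463 m
V_ms = sqrt(0.1463 * 9.81 * 2176 / 1.435)
V_ms = sqrt(2176.307824) = 46.6509 m/s
V = 46.6509 * 3.6 = 167.9 km/h

167.9


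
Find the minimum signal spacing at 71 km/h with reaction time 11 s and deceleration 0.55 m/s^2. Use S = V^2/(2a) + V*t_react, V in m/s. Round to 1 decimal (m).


V = 71 / 3.6 = 19.7222 m/s
Braking distance = 19.7222^2 / (2*0.55) = 353.6055 m
Sighting distance = 19.7222 * 11 = 216.9444 m
S = 353.6055 + 216.9444 = 570.5 m

570.5


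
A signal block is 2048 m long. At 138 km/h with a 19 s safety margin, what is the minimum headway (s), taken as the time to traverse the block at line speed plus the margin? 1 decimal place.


V = 138 / 3.6 = 38.3333 m/s
Block traversal time = 2048 / 38.3333 = 53.4261 s
Headway = 53.4261 + 19
Headway = 72.4 s

72.4


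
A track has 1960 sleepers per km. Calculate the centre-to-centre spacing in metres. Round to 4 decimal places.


Spacing = 1000 m / number of sleepers
Spacing = 1000 / 1960
Spacing = 0.5102 m

0.5102


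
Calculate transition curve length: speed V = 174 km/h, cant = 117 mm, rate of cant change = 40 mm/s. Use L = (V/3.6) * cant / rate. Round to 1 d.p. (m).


Convert speed: V = 174 / 3.6 = 48.3333 m/s
L = 48.3333 * 117 / 40
L = 5655.0 / 40
L = 141.4 m

141.4


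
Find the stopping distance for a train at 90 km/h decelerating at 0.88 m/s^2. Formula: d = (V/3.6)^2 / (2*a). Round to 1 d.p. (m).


Convert speed: V = 90 / 3.6 = 25.0 m/s
V^2 = 625.0
d = 625.0 / (2 * 0.88)
d = 625.0 / 1.76
d = 355.1 m

355.1


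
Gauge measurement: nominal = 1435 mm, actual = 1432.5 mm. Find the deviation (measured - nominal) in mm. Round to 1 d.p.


Deviation = measured - nominal
Deviation = 1432.5 - 1435
Deviation = -2.5 mm

-2.5


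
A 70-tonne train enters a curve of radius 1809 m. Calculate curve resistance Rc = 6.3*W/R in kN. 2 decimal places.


Rc = 6.3 * W / R
Rc = 6.3 * 70 / 1809
Rc = 441.0 / 1809
Rc = 0.24 kN

0.24


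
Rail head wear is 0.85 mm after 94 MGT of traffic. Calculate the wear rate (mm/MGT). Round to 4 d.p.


Wear rate = total wear / cumulative tonnage
Rate = 0.85 / 94
Rate = 0.0090 mm/MGT

0.0090


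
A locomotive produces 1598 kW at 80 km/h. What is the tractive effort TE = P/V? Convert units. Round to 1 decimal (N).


Convert: P = 1598 kW = 1598000 W
V = 80 / 3.6 = 22.2222 m/s
TE = 1598000 / 22.2222
TE = 71910.0 N

71910.0


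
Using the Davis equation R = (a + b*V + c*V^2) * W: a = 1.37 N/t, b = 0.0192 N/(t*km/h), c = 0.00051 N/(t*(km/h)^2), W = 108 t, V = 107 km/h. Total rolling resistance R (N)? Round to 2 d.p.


b*V = 0.0192 * 107 = 2.0544
c*V^2 = 0.00051 * 11449 = 5.83899
R_per_t = 1.37 + 2.0544 + 5.83899 = 9.26339 N/t
R_total = 9.26339 * 108 = 1000.45 N

1000.45


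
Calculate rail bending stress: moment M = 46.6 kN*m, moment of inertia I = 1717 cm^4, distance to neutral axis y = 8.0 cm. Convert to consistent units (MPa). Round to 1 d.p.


Convert units:
M = 46.6 kN*m = 46600000 N*mm
y = 8.0 cm = 80 mm
I = 1717 cm^4 = 17170000 mm^4
sigma = 46600000 * 80 / 17170000
sigma = 217.1 MPa

217.1


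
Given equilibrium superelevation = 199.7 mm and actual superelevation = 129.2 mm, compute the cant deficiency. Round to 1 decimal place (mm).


Cant deficiency = equilibrium cant - actual cant
CD = 199.7 - 129.2
CD = 70.5 mm

70.5


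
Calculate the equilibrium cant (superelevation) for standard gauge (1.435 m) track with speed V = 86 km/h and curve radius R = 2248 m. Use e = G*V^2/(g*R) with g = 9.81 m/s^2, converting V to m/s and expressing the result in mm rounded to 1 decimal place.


Convert speed: V = 86 / 3.6 = 23.8889 m/s
Apply formula: e = 1.435 * 23.8889^2 / (9.81 * 2248)
e = 1.435 * 570.679 / 22052.88
e = 0.037135 m = 37.1 mm

37.1


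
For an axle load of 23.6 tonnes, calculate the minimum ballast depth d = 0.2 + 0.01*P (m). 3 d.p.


d = 0.2 + 0.01 * 23.6
d = 0.2 + 0.236
d = 0.436 m

0.436


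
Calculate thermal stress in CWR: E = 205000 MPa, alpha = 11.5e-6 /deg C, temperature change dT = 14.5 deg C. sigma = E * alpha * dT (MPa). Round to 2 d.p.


sigma = E * alpha * dT
sigma = 205000 * 11.5e-6 * 14.5
sigma = 2.3575 * 14.5
sigma = 34.18 MPa

34.18


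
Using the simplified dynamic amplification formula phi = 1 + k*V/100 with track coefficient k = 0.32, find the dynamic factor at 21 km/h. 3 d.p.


phi = 1 + k * V / 100
phi = 1 + 0.32 * 21 / 100
phi = 1 + 0.0672
phi = 1.067

1.067


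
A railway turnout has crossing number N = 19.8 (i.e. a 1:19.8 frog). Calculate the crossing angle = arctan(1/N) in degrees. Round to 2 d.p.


1/N = 1/19.8 = 0.050505
angle = arctan(0.050505) = 0.050462 rad
angle = 0.050462 * 180/pi = 2.89 degrees

2.89


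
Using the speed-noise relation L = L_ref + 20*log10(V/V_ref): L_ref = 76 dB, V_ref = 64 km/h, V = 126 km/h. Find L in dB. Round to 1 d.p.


V/V_ref = 126 / 64 = 1.96875
log10(1.96875) = 0.294191
20 * 0.294191 = 5.8838
L = 76 + 5.8838 = 81.9 dB

81.9


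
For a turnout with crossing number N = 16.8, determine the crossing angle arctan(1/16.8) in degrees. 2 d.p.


1/N = 1/16.8 = 0.059524
angle = arctan(0.059524) = 0.059454 rad
angle = 0.059454 * 180/pi = 3.41 degrees

3.41


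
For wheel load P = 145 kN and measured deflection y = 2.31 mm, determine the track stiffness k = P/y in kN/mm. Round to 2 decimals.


Track stiffness k = P / y
k = 145 / 2.31
k = 62.77 kN/mm

62.77


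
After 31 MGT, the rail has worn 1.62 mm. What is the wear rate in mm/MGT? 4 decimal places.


Wear rate = total wear / cumulative tonnage
Rate = 1.62 / 31
Rate = 0.0523 mm/MGT

0.0523


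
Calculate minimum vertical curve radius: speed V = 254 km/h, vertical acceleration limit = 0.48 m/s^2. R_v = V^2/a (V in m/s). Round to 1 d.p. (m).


Convert speed: V = 254 / 3.6 = 70.5556 m/s
V^2 = 4978.0864 m^2/s^2
R_v = 4978.0864 / 0.48
R_v = 10371.0 m

10371.0


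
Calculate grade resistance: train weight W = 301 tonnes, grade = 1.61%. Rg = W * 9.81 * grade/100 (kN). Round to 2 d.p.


Rg = W * 9.81 * grade / 100
Rg = 301 * 9.81 * 1.61 / 100
Rg = 2952.81 * 0.0161
Rg = 47.54 kN

47.54


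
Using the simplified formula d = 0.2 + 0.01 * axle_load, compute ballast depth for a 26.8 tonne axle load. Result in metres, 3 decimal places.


d = 0.2 + 0.01 * 26.8
d = 0.2 + 0.268
d = 0.468 m

0.468


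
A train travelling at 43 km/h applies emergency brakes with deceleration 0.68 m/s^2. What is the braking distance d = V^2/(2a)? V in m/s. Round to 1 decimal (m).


Convert speed: V = 43 / 3.6 = 11.9444 m/s
V^2 = 142.6698
d = 142.6698 / (2 * 0.68)
d = 142.6698 / 1.36
d = 104.9 m

104.9


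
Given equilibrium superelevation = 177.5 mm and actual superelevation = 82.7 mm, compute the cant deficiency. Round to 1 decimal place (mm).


Cant deficiency = equilibrium cant - actual cant
CD = 177.5 - 82.7
CD = 94.8 mm

94.8


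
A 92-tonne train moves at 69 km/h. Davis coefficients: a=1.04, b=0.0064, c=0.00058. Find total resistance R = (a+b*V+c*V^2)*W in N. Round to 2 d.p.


b*V = 0.0064 * 69 = 0.4416
c*V^2 = 0.00058 * 4761 = 2.76138
R_per_t = 1.04 + 0.4416 + 2.76138 = 4.24298 N/t
R_total = 4.24298 * 92 = 390.35 N

390.35


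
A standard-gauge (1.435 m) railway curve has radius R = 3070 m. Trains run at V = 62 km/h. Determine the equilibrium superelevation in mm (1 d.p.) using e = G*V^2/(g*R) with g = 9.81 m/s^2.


Convert speed: V = 62 / 3.6 = 17.2222 m/s
Apply formula: e = 1.435 * 17.2222^2 / (9.81 * 3070)
e = 1.435 * 296.6049 / 30116.7
e = 0.014133 m = 14.1 mm

14.1


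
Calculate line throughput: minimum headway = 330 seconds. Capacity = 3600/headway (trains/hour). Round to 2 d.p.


Capacity = 3600 / headway
Capacity = 3600 / 330
Capacity = 10.91 trains/hour

10.91


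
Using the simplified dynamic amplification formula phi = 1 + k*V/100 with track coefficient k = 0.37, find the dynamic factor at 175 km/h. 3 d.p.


phi = 1 + k * V / 100
phi = 1 + 0.37 * 175 / 100
phi = 1 + 0.6475
phi = 1.648

1.648


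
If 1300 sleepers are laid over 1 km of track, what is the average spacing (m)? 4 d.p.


Spacing = 1000 m / number of sleepers
Spacing = 1000 / 1300
Spacing = 0.7692 m

0.7692


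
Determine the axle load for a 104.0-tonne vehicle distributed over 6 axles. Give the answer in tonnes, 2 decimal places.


Load per axle = total weight / number of axles
Load = 104.0 / 6
Load = 17.33 tonnes

17.33


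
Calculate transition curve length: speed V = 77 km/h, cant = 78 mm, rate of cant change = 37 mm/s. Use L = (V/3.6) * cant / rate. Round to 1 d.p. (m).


Convert speed: V = 77 / 3.6 = 21.3889 m/s
L = 21.3889 * 78 / 37
L = 1668.3333 / 37
L = 45.1 m

45.1


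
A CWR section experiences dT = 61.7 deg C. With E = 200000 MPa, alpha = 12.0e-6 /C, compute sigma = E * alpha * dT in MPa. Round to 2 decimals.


sigma = E * alpha * dT
sigma = 200000 * 12.0e-6 * 61.7
sigma = 2.4 * 61.7
sigma = 148.08 MPa

148.08


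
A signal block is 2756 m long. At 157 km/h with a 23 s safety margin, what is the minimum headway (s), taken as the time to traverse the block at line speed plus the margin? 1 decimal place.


V = 157 / 3.6 = 43.6111 m/s
Block traversal time = 2756 / 43.6111 = 63.1949 s
Headway = 63.1949 + 23
Headway = 86.2 s

86.2


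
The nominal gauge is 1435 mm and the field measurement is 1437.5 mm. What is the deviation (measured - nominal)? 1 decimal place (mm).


Deviation = measured - nominal
Deviation = 1437.5 - 1435
Deviation = 2.5 mm

2.5


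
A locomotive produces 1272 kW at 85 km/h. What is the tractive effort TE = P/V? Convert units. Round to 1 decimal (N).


Convert: P = 1272 kW = 1272000 W
V = 85 / 3.6 = 23.6111 m/s
TE = 1272000 / 23.6111
TE = 53872.9 N

53872.9


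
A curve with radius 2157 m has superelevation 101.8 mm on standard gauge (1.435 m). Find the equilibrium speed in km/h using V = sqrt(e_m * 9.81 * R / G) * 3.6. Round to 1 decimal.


Convert cant: e = 101.8 mm = 0.1018 m
V_ms = sqrt(0.1018 * 9.81 * 2157 / 1.435)
V_ms = sqrt(1501.11868) = 38.7443 m/s
V = 38.7443 * 3.6 = 139.5 km/h

139.5


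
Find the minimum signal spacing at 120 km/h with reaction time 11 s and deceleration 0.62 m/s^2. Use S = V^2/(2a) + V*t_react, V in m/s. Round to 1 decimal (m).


V = 120 / 3.6 = 33.3333 m/s
Braking distance = 33.3333^2 / (2*0.62) = 896.0573 m
Sighting distance = 33.3333 * 11 = 366.6667 m
S = 896.0573 + 366.6667 = 1262.7 m

1262.7


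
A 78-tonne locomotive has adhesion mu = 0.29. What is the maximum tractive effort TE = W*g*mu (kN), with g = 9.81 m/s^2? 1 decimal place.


TE_max = W * g * mu
TE_max = 78 * 9.81 * 0.29
TE_max = 765.18 * 0.29
TE_max = 221.9 kN

221.9


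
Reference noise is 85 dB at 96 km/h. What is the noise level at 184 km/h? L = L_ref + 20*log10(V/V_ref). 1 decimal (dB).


V/V_ref = 184 / 96 = 1.916667
log10(1.916667) = 0.282547
20 * 0.282547 = 5.6509
L = 85 + 5.6509 = 90.7 dB

90.7


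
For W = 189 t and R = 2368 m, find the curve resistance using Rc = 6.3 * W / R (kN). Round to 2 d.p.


Rc = 6.3 * W / R
Rc = 6.3 * 189 / 2368
Rc = 1190.7 / 2368
Rc = 0.50 kN

0.50


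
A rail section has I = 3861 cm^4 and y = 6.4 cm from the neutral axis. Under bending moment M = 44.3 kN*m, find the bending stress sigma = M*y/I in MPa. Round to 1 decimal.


Convert units:
M = 44.3 kN*m = 44300000 N*mm
y = 6.4 cm = 64 mm
I = 3861 cm^4 = 38610000 mm^4
sigma = 44300000 * 64 / 38610000
sigma = 73.4 MPa

73.4


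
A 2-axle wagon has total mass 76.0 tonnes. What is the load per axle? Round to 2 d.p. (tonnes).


Load per axle = total weight / number of axles
Load = 76.0 / 2
Load = 38.00 tonnes

38.00


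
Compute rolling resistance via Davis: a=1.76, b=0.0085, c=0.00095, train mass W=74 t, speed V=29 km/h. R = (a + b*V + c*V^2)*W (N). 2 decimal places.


b*V = 0.0085 * 29 = 0.2465
c*V^2 = 0.00095 * 841 = 0.79895
R_per_t = 1.76 + 0.2465 + 0.79895 = 2.80545 N/t
R_total = 2.80545 * 74 = 207.60 N

207.60


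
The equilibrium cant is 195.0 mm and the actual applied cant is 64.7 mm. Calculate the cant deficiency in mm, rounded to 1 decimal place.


Cant deficiency = equilibrium cant - actual cant
CD = 195.0 - 64.7
CD = 130.3 mm

130.3


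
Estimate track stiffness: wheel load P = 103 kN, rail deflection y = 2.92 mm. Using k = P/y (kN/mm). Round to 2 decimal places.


Track stiffness k = P / y
k = 103 / 2.92
k = 35.27 kN/mm

35.27


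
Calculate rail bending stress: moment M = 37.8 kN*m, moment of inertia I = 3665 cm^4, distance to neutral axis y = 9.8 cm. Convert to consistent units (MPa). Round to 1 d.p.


Convert units:
M = 37.8 kN*m = 37800000 N*mm
y = 9.8 cm = 98 mm
I = 3665 cm^4 = 36650000 mm^4
sigma = 37800000 * 98 / 36650000
sigma = 101.1 MPa

101.1


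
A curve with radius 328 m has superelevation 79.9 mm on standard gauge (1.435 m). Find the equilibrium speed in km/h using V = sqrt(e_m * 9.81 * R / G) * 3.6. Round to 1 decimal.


Convert cant: e = 79.9 mm = 0.0799 m
V_ms = sqrt(0.0799 * 9.81 * 328 / 1.435)
V_ms = sqrt(179.158629) = 13.385 m/s
V = 13.385 * 3.6 = 48.2 km/h

48.2


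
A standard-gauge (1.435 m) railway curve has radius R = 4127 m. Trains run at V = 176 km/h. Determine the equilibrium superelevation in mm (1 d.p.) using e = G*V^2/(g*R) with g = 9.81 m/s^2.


Convert speed: V = 176 / 3.6 = 48.8889 m/s
Apply formula: e = 1.435 * 48.8889^2 / (9.81 * 4127)
e = 1.435 * 2390.1235 / 40485.87
e = 0.084717 m = 84.7 mm

84.7


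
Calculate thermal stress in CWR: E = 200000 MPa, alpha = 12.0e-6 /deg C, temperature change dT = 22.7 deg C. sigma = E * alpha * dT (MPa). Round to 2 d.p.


sigma = E * alpha * dT
sigma = 200000 * 12.0e-6 * 22.7
sigma = 2.4 * 22.7
sigma = 54.48 MPa

54.48


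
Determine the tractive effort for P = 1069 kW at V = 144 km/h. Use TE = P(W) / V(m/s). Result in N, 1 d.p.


Convert: P = 1069 kW = 1069000 W
V = 144 / 3.6 = 40.0 m/s
TE = 1069000 / 40.0
TE = 26725.0 N

26725.0


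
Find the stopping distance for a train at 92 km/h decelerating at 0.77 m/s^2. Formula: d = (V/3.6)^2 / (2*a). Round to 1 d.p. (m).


Convert speed: V = 92 / 3.6 = 25.5556 m/s
V^2 = 653.0864
d = 653.0864 / (2 * 0.77)
d = 653.0864 / 1.54
d = 424.1 m

424.1


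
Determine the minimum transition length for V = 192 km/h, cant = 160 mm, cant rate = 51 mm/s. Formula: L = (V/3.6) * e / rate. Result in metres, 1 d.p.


Convert speed: V = 192 / 3.6 = 53.3333 m/s
L = 53.3333 * 160 / 51
L = 8533.3333 / 51
L = 167.3 m

167.3


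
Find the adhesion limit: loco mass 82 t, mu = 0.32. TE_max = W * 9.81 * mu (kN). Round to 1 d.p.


TE_max = W * g * mu
TE_max = 82 * 9.81 * 0.32
TE_max = 804.42 * 0.32
TE_max = 257.4 kN

257.4


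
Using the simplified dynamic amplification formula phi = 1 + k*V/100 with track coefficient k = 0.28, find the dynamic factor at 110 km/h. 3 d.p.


phi = 1 + k * V / 100
phi = 1 + 0.28 * 110 / 100
phi = 1 + 0.308
phi = 1.308

1.308


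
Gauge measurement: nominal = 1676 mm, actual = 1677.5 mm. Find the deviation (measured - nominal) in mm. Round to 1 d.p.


Deviation = measured - nominal
Deviation = 1677.5 - 1676
Deviation = 1.5 mm

1.5


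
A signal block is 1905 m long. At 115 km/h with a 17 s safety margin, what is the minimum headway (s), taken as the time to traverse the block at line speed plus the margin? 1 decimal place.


V = 115 / 3.6 = 31.9444 m/s
Block traversal time = 1905 / 31.9444 = 59.6348 s
Headway = 59.6348 + 17
Headway = 76.6 s

76.6


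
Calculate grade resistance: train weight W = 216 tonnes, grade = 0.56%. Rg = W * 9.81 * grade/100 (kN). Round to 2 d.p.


Rg = W * 9.81 * grade / 100
Rg = 216 * 9.81 * 0.56 / 100
Rg = 2118.96 * 0.0056
Rg = 11.87 kN

11.87


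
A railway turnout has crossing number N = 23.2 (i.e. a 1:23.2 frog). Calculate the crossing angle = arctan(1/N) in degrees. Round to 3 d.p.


1/N = 1/23.2 = 0.043103
angle = arctan(0.043103) = 0.043077 rad
angle = 0.043077 * 180/pi = 2.468 degrees

2.468


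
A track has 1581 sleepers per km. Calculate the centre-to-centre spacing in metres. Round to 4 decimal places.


Spacing = 1000 m / number of sleepers
Spacing = 1000 / 1581
Spacing = 0.6325 m

0.6325


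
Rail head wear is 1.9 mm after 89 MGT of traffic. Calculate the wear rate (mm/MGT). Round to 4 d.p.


Wear rate = total wear / cumulative tonnage
Rate = 1.9 / 89
Rate = 0.0213 mm/MGT

0.0213


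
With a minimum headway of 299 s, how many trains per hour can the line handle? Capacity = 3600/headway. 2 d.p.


Capacity = 3600 / headway
Capacity = 3600 / 299
Capacity = 12.04 trains/hour

12.04


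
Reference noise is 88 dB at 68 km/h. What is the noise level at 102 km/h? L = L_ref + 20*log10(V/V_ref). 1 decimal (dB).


V/V_ref = 102 / 68 = 1.5
log10(1.5) = 0.176091
20 * 0.176091 = 3.5218
L = 88 + 3.5218 = 91.5 dB

91.5


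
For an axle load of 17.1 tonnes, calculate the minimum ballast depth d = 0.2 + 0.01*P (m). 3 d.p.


d = 0.2 + 0.01 * 17.1
d = 0.2 + 0.171
d = 0.371 m

0.371


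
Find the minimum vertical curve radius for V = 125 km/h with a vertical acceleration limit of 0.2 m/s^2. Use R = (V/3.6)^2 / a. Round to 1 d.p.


Convert speed: V = 125 / 3.6 = 34.7222 m/s
V^2 = 1205.6327 m^2/s^2
R_v = 1205.6327 / 0.2
R_v = 6028.2 m

6028.2


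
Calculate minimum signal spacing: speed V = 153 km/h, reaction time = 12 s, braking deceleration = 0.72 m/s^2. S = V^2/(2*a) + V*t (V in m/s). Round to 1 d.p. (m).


V = 153 / 3.6 = 42.5 m/s
Braking distance = 42.5^2 / (2*0.72) = 1254.3403 m
Sighting distance = 42.5 * 12 = 510.0 m
S = 1254.3403 + 510.0 = 1764.3 m

1764.3
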